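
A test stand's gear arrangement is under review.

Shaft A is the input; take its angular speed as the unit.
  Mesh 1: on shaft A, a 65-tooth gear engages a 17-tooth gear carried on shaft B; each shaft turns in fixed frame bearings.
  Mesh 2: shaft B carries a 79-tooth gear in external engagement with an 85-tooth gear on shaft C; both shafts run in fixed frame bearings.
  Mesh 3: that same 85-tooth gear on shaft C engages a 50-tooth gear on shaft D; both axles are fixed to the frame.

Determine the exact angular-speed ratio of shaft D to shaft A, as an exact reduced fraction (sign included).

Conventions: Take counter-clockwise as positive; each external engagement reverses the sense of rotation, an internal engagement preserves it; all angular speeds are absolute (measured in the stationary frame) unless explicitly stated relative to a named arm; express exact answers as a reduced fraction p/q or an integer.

class = fixed-axis compound train [3 meshes; 3 ratios multiply, 3 sense flips]
mesh 1 [65T→17T]: running ratio 65/17, sense −
mesh 2 [79T→85T]: running ratio 1027/289, sense +
mesh 3 [85T→50T]: running ratio 1027/170, sense −
ω_out/ω_in = -1027/170

-1027/170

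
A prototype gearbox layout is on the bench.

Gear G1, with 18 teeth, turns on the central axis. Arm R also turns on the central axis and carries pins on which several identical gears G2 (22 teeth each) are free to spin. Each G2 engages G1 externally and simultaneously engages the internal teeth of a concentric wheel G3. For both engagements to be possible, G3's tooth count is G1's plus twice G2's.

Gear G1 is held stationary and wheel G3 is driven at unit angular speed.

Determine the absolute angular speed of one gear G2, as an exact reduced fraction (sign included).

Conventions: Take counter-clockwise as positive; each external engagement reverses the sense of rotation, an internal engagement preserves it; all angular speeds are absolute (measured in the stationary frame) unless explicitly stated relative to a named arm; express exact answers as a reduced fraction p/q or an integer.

planetary set (18T centre, 22T on arm, 62T internal) — Willis relation
ring teeth: 18 + 2·22 = 62
18(ω_sun−ω_arm) = −62(ω_ring−ω_arm),  ω_sun = 0, ω_ring = 1
18(0−ω_arm) = −62(1−ω_arm)  ⇒  80·ω_arm = 62  ⇒  ω_arm = 31/40
sun–planet mesh: 18·(0−31/40) = −22·(ω_p−ω_arm)  ⇒  ω_p−ω_arm = 279/440
ω_p = 31/40 + 279/440 = 31/22
exact speed ratio = 31/22

31/22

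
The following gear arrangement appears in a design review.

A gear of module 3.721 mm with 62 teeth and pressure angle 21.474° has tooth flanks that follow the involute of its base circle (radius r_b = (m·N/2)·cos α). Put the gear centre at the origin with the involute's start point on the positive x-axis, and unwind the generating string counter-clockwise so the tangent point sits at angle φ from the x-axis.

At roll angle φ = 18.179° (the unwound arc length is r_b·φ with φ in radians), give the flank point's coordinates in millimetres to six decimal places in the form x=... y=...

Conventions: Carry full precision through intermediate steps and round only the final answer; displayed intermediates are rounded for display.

single-mesh involute tooth geometry (62T wheel at module 3.721)
pitch radius r_p = m·N/2 = 3.721·62/2 = 115.351000
base radius r_b = r_p·cos α = 115.351000·cos 21.474° = 107.343770
roll angle φ = 18.179° = 0.31728340 rad
x = r_b·(cos φ + φ·sin φ) = 112.611630
y = r_b·(sin φ − φ·cos φ) = 1.131408

x=112.611630 y=1.131408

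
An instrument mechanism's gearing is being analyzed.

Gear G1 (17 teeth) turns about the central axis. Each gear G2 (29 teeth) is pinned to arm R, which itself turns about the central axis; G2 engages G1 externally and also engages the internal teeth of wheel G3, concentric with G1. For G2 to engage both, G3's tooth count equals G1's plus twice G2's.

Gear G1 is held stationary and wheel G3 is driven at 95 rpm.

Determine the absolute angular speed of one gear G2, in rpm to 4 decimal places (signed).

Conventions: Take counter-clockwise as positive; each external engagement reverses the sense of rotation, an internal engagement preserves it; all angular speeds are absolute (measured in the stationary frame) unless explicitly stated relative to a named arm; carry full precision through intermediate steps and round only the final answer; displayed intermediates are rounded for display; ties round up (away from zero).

recognized (axles ride arm R): planetary set, 17/29/75 teeth
normalise by the input: solve with ω_ring = 1, then scale by 95 rpm
ring teeth: 17 + 2·29 = 75
17(ω_sun−ω_arm) = −75(ω_ring−ω_arm),  ω_sun = 0, ω_ring = 1
17(0−ω_arm) = −75(1−ω_arm)  ⇒  92·ω_arm = 75  ⇒  ω_arm = 75/92
sun–planet mesh: 17·(0−75/92) = −29·(ω_p−ω_arm)  ⇒  ω_p−ω_arm = 1275/2668
ω_p = 75/92 + 1275/2668 = 75/58
scale: ω_p = 75/58 × 95 rpm = +122.8448 rpm

+122.8448 rpm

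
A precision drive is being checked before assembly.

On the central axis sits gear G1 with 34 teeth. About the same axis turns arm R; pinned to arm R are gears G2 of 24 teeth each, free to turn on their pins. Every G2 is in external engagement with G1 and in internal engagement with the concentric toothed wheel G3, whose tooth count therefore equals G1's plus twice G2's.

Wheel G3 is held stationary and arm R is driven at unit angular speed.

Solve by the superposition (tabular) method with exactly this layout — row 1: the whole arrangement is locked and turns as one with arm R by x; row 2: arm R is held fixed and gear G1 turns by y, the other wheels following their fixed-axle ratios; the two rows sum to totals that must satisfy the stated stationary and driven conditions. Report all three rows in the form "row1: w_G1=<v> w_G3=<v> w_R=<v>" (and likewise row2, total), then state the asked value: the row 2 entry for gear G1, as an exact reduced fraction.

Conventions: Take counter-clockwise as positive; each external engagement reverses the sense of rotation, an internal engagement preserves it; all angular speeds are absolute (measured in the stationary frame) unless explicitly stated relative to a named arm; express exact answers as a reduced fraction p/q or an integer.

row1: w_G1=1 w_G3=1 w_R=1
row2: w_G1=41/17 w_G3=-1 w_R=0
total: w_G1=58/17 w_G3=0 w_R=1
asked value: 41/17

class = planetary set [G3 = 34+2·24 = 82; Willis about the carrier]
superposition row 1 [locked train]: every member turns x
row 2 (arm held, sun turns y): ω_ring = −(34/82)·y, ω_arm = 0
boundary: total ω_ring = x − (34/82)·y = 0 and total ω_arm = x = 1  ⇒  y = 41/17, x = 1
row 2 ring = −(34/82)·41/17 = -1
totals (row 1 + row 2): sun 1 + 41/17 = 58/17, ring 1 + (-1) = 0, arm 1 + 0 = 1
asked cell (row2, sun) = 41/17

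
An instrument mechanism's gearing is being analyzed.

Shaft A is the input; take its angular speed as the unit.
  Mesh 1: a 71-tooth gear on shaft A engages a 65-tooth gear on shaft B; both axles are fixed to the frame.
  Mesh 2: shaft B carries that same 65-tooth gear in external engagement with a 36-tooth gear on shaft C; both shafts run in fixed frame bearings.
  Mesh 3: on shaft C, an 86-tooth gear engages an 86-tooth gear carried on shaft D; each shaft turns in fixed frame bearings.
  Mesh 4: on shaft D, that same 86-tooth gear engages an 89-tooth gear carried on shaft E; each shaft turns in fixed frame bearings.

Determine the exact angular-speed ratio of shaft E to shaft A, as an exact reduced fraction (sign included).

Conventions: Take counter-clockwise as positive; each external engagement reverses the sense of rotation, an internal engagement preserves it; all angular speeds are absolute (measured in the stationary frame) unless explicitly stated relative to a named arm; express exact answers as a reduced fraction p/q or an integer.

3053/1602

class = fixed-axis compound train [4 meshes; 4 ratios multiply, 4 sense flips]
mesh 1 [71T→65T]: running ratio 71/65, sense −
mesh 2 [65T→36T]: running ratio 71/36, sense +
mesh 3 [86T→86T]: running ratio 71/36, sense −
mesh 4 [86T→89T]: running ratio 3053/1602, sense +
ω_out/ω_in = 3053/1602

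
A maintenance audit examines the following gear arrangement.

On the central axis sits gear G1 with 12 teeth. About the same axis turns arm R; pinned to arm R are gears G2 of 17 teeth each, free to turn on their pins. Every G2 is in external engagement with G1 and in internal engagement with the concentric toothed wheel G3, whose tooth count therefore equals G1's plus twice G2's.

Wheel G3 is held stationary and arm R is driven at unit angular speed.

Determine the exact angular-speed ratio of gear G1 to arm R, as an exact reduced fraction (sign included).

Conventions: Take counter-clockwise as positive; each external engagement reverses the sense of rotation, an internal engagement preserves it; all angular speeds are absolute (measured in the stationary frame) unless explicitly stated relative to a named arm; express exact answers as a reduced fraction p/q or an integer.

29/6

planetary set (12T centre, 17T on arm, 46T internal) — Willis relation
ring teeth: 12 + 2·17 = 46
12(ω_sun−ω_arm) = −46(ω_ring−ω_arm),  ω_ring = 0, ω_arm = 1
ω_sun = 1 − (46/12)(0−1) = 29/6
ω_out/ω_in = 29/6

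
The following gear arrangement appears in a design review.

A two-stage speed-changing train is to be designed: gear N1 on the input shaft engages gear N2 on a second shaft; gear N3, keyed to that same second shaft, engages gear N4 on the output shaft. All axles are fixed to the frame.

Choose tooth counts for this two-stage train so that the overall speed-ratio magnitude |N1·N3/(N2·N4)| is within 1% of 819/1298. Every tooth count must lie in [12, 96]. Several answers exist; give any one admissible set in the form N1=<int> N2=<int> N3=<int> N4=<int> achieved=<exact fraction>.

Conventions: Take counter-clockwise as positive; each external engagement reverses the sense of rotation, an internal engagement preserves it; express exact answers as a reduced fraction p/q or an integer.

class = fixed-axis compound train [2-stage, 819/1298 wanted]
target = 819/1298 in lowest terms: an exact hit needs N1·N3 = k·819 and N2·N4 = k·1298 for one integer k, every count in [12, 96]; additionally prefer no 1:1 stage (N1 ≠ N2, N3 ≠ N4)
k = 1: N1·N3 = 819 = 13·63, N2·N4 = 1298 = 22·59
achieved = 13·63/(22·59) = 819/1298; |achieved − target| = 0 ≤ 819/129800 ✓

N1=13 N2=22 N3=63 N4=59 achieved=819/1298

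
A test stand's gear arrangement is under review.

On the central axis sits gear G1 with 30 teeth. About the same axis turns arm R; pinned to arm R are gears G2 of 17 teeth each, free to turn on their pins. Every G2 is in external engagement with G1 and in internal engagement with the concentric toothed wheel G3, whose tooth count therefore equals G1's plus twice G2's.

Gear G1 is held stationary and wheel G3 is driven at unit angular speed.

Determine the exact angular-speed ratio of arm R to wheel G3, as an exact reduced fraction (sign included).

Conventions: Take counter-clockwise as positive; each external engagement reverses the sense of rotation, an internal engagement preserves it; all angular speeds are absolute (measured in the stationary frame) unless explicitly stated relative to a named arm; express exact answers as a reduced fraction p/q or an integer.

planetary set (30T centre, 17T on arm, 64T internal) — Willis relation
ring teeth: 30 + 2·17 = 64
30(ω_sun−ω_arm) = −64(ω_ring−ω_arm),  ω_sun = 0, ω_ring = 1
30(0−ω_arm) = −64(1−ω_arm)  ⇒  94·ω_arm = 64  ⇒  ω_arm = 32/47
ω_out/ω_in = 32/47

32/47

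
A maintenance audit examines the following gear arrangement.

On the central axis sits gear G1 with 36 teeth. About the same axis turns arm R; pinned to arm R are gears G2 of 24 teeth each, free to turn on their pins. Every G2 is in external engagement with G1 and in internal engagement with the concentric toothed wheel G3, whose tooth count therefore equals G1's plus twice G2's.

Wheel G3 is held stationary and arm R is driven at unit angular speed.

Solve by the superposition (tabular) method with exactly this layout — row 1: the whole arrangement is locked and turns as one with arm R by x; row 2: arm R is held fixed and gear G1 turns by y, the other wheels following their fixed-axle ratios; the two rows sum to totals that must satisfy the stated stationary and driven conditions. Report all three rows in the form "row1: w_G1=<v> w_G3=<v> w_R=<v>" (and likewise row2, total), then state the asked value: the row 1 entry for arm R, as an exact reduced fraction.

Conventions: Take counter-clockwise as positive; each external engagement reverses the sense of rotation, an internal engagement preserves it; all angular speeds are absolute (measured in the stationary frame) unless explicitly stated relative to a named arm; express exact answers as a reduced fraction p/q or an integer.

row1: w_G1=1 w_G3=1 w_R=1
row2: w_G1=7/3 w_G3=-1 w_R=0
total: w_G1=10/3 w_G3=0 w_R=1
asked value: 1

planetary set (36T centre, 24T on arm, 84T internal) — Willis relation
row 1: whole set turns with the arm by x
row 2: sun turns y, ring = −(36/84)·y, arm 0
boundary: total ω_ring = x − (36/84)·y = 0 and total ω_arm = x = 1  ⇒  y = 7/3, x = 1
row 2 ring = −(36/84)·7/3 = -1
totals (row 1 + row 2): sun 1 + 7/3 = 10/3, ring 1 + (-1) = 0, arm 1 + 0 = 1
asked cell (row1, arm) = 1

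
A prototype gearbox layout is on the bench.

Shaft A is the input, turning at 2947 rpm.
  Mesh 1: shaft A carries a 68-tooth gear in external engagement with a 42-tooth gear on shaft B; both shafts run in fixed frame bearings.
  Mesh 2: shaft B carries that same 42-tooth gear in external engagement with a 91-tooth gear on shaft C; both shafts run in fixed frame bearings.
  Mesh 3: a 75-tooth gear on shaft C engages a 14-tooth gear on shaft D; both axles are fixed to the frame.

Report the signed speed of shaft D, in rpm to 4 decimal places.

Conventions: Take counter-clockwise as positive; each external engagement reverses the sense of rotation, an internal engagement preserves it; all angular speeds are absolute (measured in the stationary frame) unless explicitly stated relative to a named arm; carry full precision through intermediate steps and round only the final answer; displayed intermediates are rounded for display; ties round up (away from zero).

-11797.2527 rpm

topology: fixed-axis compound train — 3 meshes, A→D
mesh 1 [68T→42T]: ω = 2947.0000×68/42 = 4771.3333 rpm, sense flips to −
mesh 2 [42T→91T]: ω = 4771.3333×42/91 = 2202.1538 rpm, sense flips to +
mesh 3 [75T→14T]: ω = 2202.1538×75/14 = 11797.2527 rpm, sense flips to −
signed output speed = -11797.2527 rpm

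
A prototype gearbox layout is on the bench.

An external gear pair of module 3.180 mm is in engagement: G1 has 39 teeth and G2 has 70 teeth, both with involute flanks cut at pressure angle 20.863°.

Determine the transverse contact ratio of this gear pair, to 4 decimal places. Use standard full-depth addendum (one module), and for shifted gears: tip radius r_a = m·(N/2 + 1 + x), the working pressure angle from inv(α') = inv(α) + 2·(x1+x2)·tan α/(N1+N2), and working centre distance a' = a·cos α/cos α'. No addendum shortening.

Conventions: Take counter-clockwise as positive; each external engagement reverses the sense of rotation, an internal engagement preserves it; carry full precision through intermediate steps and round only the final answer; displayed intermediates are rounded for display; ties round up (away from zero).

single-mesh involute tooth geometry (39T engaging 70T at module 3.180)
base radii: r_b1 = 57.944293, r_b2 = 104.002577
tip radii: r_a1 = 65.190000, r_a2 = 114.480000
no profile shift: α' = α, a' = a
action lengths: √(r_a1²−r_b1²) = 29.869634, √(r_a2²−r_b2²) = 47.844900
base pitch p_b = π·m·cos α = 9.335249
CR = (29.869634 + 47.844900 − 173.310000·sin 20.86300°)/9.335249 = 1.713167
contact ratio ≈ 1.7132

1.7132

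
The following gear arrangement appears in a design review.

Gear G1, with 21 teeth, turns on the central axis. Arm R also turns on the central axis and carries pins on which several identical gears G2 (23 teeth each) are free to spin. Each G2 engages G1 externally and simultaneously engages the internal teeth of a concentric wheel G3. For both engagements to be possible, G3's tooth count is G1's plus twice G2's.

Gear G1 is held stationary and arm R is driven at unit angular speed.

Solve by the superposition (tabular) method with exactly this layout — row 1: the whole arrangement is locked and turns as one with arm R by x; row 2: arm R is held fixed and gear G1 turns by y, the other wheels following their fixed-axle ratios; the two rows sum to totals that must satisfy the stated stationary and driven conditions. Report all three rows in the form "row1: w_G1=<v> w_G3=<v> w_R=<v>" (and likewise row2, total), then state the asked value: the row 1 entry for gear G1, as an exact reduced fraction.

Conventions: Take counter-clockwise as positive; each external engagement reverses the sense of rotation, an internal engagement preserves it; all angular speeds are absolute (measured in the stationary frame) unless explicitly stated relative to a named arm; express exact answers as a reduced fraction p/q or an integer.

row1: w_G1=1 w_G3=1 w_R=1
row2: w_G1=-1 w_G3=21/67 w_R=0
total: w_G1=0 w_G3=88/67 w_R=1
asked value: 1

class = planetary set [G3 = 21+2·23 = 67; Willis about the carrier]
row 1 (train locked, turned with arm): all members turn x
row 2 — arm fixed, fixed-axis ratios: sun y, ring −(21/67)·y, arm 0
boundary: total ω_sun = x + y = 0 and total ω_arm = x = 1  ⇒  y = -1, x = 1
row 2 ring = −(21/67)·(-1) = 21/67
totals (row 1 + row 2): sun 1 + (-1) = 0, ring 1 + 21/67 = 88/67, arm 1 + 0 = 1
asked cell (row1, sun) = 1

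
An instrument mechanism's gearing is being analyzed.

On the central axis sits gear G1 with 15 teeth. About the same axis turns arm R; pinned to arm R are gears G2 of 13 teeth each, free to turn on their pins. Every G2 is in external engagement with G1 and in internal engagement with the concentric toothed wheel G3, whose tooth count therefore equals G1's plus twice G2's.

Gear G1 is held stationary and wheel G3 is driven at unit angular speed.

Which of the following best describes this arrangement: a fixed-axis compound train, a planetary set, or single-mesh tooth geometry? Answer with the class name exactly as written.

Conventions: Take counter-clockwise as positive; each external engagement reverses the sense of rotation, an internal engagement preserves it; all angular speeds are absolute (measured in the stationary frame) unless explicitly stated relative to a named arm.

planetary set

topology: planetary set — G1 15T / G2 13T / G3 41T, arm = carrier (Willis)
classification: planetary set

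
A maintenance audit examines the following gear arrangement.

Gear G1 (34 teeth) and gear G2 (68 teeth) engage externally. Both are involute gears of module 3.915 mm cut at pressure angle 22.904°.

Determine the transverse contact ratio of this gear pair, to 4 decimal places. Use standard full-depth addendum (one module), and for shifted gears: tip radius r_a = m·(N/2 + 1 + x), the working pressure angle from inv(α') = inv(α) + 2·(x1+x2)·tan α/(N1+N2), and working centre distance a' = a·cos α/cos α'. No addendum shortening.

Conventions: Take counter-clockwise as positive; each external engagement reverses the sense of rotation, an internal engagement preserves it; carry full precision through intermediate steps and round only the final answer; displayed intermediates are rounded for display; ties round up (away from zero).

1.6070

single-mesh involute tooth geometry (34T engaging 68T at module 3.915)
base radii: r_b1 = 61.307686, r_b2 = 122.615373
tip radii: r_a1 = 70.470000, r_a2 = 137.025000
no profile shift: α' = α, a' = a
action lengths: √(r_a1²−r_b1²) = 34.747496, √(r_a2²−r_b2²) = 61.166338
base pitch p_b = π·m·cos α = 11.329634
CR = (34.747496 + 61.166338 − 199.665000·sin 22.90400°)/11.329634 = 1.606986
contact ratio ≈ 1.6070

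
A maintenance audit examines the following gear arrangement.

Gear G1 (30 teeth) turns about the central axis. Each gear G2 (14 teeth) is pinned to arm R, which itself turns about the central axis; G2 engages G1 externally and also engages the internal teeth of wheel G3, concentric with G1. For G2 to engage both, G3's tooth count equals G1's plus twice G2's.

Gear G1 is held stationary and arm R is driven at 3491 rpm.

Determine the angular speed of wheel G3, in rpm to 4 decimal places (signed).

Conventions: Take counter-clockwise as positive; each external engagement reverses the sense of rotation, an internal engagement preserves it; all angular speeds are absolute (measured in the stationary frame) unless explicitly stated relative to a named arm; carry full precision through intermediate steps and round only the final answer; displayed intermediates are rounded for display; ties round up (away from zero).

class = planetary set [G3 = 30+2·14 = 58; Willis about the carrier]
normalise by the input: solve with ω_arm = 1, then scale by 3491 rpm
ring teeth: 30 + 2·14 = 58
30(ω_sun−ω_arm) = −58(ω_ring−ω_arm),  ω_sun = 0, ω_arm = 1
ω_ring = 1 − (30/58)(0−1) = 44/29
scale: ω_ring = 44/29 × 3491 rpm = +5296.6897 rpm

+5296.6897 rpm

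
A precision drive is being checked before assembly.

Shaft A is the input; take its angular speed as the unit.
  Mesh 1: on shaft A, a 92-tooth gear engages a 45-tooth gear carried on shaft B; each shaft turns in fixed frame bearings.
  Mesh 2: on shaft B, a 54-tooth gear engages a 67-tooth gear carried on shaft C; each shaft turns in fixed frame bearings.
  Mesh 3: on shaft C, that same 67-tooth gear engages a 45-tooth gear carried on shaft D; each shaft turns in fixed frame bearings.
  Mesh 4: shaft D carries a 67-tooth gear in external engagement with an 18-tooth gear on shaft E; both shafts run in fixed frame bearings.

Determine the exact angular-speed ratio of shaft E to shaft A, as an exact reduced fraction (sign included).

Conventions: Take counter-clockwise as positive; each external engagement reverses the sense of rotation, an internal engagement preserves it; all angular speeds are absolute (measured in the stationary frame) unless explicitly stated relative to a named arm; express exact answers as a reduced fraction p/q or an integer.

class = fixed-axis compound train [4 meshes; 4 ratios multiply, 4 sense flips]
mesh 1 [92T→45T]: running ratio 92/45, sense −
mesh 2 [54T→67T]: running ratio 552/335, sense +
mesh 3 [67T→45T]: running ratio 184/75, sense −
mesh 4 [67T→18T]: running ratio 6164/675, sense +
ω_out/ω_in = 6164/675

6164/675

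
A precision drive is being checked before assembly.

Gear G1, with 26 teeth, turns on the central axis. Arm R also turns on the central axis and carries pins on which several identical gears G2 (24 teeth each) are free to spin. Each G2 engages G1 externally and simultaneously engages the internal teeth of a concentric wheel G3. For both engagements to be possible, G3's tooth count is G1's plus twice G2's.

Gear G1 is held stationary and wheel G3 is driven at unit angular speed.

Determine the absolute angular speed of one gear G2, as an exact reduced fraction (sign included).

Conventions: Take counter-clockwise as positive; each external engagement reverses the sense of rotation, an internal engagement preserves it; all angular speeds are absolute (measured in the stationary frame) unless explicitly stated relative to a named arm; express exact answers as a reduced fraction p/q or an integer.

recognized (axles ride arm R): planetary set, 26/24/74 teeth
ring teeth: 26 + 2·24 = 74
26(ω_sun−ω_arm) = −74(ω_ring−ω_arm),  ω_sun = 0, ω_ring = 1
26(0−ω_arm) = −74(1−ω_arm)  ⇒  100·ω_arm = 74  ⇒  ω_arm = 37/50
sun–planet mesh: 26·(0−37/50) = −24·(ω_p−ω_arm)  ⇒  ω_p−ω_arm = 481/600
ω_p = 37/50 + 481/600 = 37/24
exact speed ratio = 37/24

37/24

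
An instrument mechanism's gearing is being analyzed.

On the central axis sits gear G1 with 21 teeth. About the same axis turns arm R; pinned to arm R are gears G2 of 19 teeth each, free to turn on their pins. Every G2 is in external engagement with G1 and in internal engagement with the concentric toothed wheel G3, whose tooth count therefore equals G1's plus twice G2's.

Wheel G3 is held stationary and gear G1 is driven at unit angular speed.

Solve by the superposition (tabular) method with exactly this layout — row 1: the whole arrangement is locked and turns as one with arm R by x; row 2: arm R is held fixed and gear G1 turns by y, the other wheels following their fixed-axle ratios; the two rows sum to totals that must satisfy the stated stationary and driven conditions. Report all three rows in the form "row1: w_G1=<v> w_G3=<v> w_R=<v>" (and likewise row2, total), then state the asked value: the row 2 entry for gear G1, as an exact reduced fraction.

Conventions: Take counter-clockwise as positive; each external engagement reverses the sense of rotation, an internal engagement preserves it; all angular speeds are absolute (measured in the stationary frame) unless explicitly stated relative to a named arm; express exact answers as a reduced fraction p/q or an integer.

planetary set (21T centre, 19T on arm, 59T internal) — Willis relation
row 1: whole set turns with the arm by x
row 2 (arm held, sun turns y): ω_ring = −(21/59)·y, ω_arm = 0
boundary: total ω_ring = x − (21/59)·y = 0 and total ω_sun = x + y = 1  ⇒  y = 59/80, x = 21/80
row 2 ring = −(21/59)·59/80 = -21/80
totals (row 1 + row 2): sun 21/80 + 59/80 = 1, ring 21/80 + (-21/80) = 0, arm 21/80 + 0 = 21/80
asked cell (row2, sun) = 59/80

row1: w_G1=21/80 w_G3=21/80 w_R=21/80
row2: w_G1=59/80 w_G3=-21/80 w_R=0
total: w_G1=1 w_G3=0 w_R=21/80
asked value: 59/80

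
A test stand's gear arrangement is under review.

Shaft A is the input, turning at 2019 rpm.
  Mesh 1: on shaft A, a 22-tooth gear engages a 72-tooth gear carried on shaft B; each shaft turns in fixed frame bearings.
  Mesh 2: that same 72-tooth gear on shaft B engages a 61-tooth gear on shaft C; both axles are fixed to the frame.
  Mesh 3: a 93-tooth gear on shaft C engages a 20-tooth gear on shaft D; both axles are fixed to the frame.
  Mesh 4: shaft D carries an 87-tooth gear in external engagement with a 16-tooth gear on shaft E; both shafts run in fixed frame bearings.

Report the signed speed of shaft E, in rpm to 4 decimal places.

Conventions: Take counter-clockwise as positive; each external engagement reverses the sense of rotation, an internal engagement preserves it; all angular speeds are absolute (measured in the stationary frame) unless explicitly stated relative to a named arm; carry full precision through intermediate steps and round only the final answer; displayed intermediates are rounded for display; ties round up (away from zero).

recognized (5 fixed axles, 4 meshes): fixed-axis compound train
mesh 1 [22T→72T]: ω = 2019.0000×22/72 = 616.9167 rpm, sense flips to −
mesh 2 [72T→61T]: ω = 616.9167×72/61 = 728.1639 rpm, sense flips to +
mesh 3 [93T→20T]: ω = 728.1639×93/20 = 3385.9623 rpm, sense flips to −
mesh 4 [87T→16T]: ω = 3385.9623×87/16 = 18411.1700 rpm, sense flips to +
signed output speed = +18411.1700 rpm

+18411.1700 rpm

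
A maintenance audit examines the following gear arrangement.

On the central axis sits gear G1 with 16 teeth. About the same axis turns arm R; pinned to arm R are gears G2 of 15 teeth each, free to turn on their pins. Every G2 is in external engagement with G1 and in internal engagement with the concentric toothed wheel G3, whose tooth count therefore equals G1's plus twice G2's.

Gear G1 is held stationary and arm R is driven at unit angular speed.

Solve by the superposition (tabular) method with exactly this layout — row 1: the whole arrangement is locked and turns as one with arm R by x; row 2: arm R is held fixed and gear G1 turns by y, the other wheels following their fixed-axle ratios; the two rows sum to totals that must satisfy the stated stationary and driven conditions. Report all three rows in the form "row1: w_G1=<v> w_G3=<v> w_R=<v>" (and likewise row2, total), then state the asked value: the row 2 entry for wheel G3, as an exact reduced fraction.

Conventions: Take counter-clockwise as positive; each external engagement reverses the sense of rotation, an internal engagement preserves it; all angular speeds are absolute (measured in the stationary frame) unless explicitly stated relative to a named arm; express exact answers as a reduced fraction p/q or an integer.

recognized (axles ride arm R): planetary set, 16/15/46 teeth
row 1 — lock + rotate with arm: ω_sun = ω_ring = ω_arm = x
row 2: sun turns y, ring = −(16/46)·y, arm 0
boundary: total ω_sun = x + y = 0 and total ω_arm = x = 1  ⇒  y = -1, x = 1
row 2 ring = −(16/46)·(-1) = 8/23
totals (row 1 + row 2): sun 1 + (-1) = 0, ring 1 + 8/23 = 31/23, arm 1 + 0 = 1
asked cell (row2, ring) = 8/23

row1: w_G1=1 w_G3=1 w_R=1
row2: w_G1=-1 w_G3=8/23 w_R=0
total: w_G1=0 w_G3=31/23 w_R=1
asked value: 8/23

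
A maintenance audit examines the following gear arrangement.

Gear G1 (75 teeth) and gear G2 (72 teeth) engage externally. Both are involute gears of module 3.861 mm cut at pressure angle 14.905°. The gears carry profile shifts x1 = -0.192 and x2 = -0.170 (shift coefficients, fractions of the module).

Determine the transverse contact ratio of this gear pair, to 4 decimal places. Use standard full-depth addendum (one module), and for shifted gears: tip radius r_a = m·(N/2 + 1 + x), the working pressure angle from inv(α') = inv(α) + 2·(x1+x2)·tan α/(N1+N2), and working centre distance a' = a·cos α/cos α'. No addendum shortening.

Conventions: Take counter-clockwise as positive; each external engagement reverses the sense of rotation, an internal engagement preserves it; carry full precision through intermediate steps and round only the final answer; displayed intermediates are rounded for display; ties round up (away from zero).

topology: single-mesh involute geometry — m = 3.861, 75T/72T pair
base radii: r_b1 = 139.915927, r_b2 = 134.319290
tip radii: r_a1 = 147.907188, r_a2 = 142.200630
inv(α') = inv(14.905°) + 2·(-0.192-0.170)·tan α/(75+72) = 0.00472060  ⇒  α' = 13.75472°
a' = a·cos α / cos α' = 283.7835·cos 14.905°/cos 13.75472° = 282.331787
action lengths: √(r_a1²−r_b1²) = 47.959041, √(r_a2²−r_b2²) = 46.683482
base pitch p_b = π·m·cos α = 11.721569
CR = (47.959041 + 46.683482 − 282.331787·sin 13.75472°)/11.721569 = 2.347268
contact ratio ≈ 2.3473

2.3473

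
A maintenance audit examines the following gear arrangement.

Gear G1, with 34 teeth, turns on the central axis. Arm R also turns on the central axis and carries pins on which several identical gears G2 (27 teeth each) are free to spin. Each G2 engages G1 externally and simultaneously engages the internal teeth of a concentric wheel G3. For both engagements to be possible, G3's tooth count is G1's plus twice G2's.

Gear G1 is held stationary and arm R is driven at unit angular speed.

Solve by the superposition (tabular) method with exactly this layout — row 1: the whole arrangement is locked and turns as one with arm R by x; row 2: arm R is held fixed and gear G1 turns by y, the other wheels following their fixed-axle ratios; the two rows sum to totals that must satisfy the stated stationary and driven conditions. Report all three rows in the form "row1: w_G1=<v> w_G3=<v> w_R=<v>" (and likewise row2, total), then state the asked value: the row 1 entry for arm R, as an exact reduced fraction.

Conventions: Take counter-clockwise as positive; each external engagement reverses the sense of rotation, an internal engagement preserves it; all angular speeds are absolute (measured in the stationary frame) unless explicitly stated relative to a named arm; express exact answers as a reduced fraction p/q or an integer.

row1: w_G1=1 w_G3=1 w_R=1
row2: w_G1=-1 w_G3=17/44 w_R=0
total: w_G1=0 w_G3=61/44 w_R=1
asked value: 1

planetary set (34T centre, 27T on arm, 88T internal) — Willis relation
row 1 (train locked, turned with arm): all members turn x
row 2: sun turns y, ring = −(34/88)·y, arm 0
boundary: total ω_sun = x + y = 0 and total ω_arm = x = 1  ⇒  y = -1, x = 1
row 2 ring = −(34/88)·(-1) = 17/44
totals (row 1 + row 2): sun 1 + (-1) = 0, ring 1 + 17/44 = 61/44, arm 1 + 0 = 1
asked cell (row1, arm) = 1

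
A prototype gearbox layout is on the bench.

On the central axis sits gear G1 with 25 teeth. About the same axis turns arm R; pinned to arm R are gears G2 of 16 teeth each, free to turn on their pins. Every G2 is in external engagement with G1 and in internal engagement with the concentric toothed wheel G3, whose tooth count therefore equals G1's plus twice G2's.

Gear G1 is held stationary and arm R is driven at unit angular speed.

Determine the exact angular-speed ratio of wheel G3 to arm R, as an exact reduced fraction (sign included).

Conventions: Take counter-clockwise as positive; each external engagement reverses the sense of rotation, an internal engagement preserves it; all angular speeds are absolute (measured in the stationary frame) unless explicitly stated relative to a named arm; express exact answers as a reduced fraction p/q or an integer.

82/57

planetary set (25T centre, 16T on arm, 57T internal) — Willis relation
ring teeth: 25 + 2·16 = 57
25(ω_sun−ω_arm) = −57(ω_ring−ω_arm),  ω_sun = 0, ω_arm = 1
ω_ring = 1 − (25/57)(0−1) = 82/57
ω_out/ω_in = 82/57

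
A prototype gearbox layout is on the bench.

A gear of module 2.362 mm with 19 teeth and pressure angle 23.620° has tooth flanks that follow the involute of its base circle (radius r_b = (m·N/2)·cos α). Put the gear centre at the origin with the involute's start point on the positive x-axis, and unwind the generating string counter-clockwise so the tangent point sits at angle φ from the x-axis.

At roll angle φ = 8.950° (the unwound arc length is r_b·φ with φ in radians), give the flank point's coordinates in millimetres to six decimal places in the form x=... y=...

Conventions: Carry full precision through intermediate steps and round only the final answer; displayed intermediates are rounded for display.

x=20.808426 y=0.026057

topology: single-mesh involute geometry — m = 2.362, N = 19
pitch radius r_p = m·N/2 = 2.362·19/2 = 22.439000
base radius r_b = r_p·cos α = 22.439000·cos 23.620° = 20.559126
roll angle φ = 8.950° = 0.15620697 rad
x = r_b·(cos φ + φ·sin φ) = 20.808426
y = r_b·(sin φ − φ·cos φ) = 0.026057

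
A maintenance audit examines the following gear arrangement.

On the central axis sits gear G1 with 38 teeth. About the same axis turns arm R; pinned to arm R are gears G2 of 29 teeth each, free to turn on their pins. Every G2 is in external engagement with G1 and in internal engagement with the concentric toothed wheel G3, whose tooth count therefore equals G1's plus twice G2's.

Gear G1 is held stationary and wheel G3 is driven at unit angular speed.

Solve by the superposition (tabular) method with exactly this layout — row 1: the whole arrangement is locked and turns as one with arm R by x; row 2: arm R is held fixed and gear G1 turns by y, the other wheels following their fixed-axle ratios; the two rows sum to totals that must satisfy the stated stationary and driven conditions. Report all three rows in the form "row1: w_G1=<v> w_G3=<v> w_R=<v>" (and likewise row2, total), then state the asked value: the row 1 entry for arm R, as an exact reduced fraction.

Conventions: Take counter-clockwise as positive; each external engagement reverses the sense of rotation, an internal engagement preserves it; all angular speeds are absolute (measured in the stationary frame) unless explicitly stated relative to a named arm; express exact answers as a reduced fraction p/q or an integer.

row1: w_G1=48/67 w_G3=48/67 w_R=48/67
row2: w_G1=-48/67 w_G3=19/67 w_R=0
total: w_G1=0 w_G3=1 w_R=48/67
asked value: 48/67

class = planetary set [G3 = 38+2·29 = 96; Willis about the carrier]
superposition row 1 [locked train]: every member turns x
row 2 (arm held, sun turns y): ω_ring = −(38/96)·y, ω_arm = 0
boundary: total ω_sun = x + y = 0 and total ω_ring = x − (38/96)·y = 1  ⇒  y = -48/67, x = 48/67
row 2 ring = −(38/96)·(-48/67) = 19/67
totals (row 1 + row 2): sun 48/67 + (-48/67) = 0, ring 48/67 + 19/67 = 1, arm 48/67 + 0 = 48/67
asked cell (row1, arm) = 48/67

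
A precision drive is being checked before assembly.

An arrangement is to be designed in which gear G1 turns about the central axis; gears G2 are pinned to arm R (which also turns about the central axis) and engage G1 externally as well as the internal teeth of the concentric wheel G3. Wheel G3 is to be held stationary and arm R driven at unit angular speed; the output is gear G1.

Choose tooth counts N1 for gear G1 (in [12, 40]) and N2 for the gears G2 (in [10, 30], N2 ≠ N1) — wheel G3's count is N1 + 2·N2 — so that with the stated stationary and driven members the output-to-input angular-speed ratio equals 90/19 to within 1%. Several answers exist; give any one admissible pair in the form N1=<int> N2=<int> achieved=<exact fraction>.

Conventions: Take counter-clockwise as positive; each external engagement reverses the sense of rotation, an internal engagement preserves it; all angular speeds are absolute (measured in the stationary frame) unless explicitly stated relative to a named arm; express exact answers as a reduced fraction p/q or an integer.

topology: planetary set — design target 90/19, arm = carrier (Willis)
Willis with ω_ring = 0: ω_sun/ω_arm = (N1+N3)/N1; set equal to 90/19  ⇒  N3/N1 = 90/19 − 1 = 71/19
N3 = N1 + 2·N2  ⇒  N2/N1 = (N3/N1 − 1)/2 = (71/19 − 1)/2 = 26/19
smallest multiple with N1 ≥ 12 and N2 ≥ 10: k = 1  ⇒  N1 = 1·19 = 19, N2 = 1·26 = 26 (N1 ≤ 40, N2 ≤ 30, N2 ≠ N1 ✓), N3 = 19 + 2·26 = 71
check: (N1+N3)/N1 with N1 = 19, N3 = 71 gives 90/19; |achieved − target| = 0 ≤ 9/190 ✓

N1=19 N2=26 achieved=90/19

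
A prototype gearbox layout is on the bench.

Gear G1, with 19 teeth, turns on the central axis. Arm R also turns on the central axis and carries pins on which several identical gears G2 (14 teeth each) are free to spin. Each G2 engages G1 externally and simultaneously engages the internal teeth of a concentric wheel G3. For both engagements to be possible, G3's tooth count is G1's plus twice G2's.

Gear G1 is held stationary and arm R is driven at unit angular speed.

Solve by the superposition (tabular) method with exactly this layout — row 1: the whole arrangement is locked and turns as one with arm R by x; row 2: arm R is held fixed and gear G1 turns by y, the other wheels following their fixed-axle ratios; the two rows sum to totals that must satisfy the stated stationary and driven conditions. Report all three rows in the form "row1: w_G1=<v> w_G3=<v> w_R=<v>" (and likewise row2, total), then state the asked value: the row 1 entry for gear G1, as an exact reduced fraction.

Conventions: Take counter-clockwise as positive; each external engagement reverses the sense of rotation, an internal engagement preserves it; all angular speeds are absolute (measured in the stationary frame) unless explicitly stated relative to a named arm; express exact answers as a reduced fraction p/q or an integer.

row1: w_G1=1 w_G3=1 w_R=1
row2: w_G1=-1 w_G3=19/47 w_R=0
total: w_G1=0 w_G3=66/47 w_R=1
asked value: 1

recognized (axles ride arm R): planetary set, 19/14/47 teeth
superposition row 1 [locked train]: every member turns x
row 2 — arm fixed, fixed-axis ratios: sun y, ring −(19/47)·y, arm 0
boundary: total ω_sun = x + y = 0 and total ω_arm = x = 1  ⇒  y = -1, x = 1
row 2 ring = −(19/47)·(-1) = 19/47
totals (row 1 + row 2): sun 1 + (-1) = 0, ring 1 + 19/47 = 66/47, arm 1 + 0 = 1
asked cell (row1, sun) = 1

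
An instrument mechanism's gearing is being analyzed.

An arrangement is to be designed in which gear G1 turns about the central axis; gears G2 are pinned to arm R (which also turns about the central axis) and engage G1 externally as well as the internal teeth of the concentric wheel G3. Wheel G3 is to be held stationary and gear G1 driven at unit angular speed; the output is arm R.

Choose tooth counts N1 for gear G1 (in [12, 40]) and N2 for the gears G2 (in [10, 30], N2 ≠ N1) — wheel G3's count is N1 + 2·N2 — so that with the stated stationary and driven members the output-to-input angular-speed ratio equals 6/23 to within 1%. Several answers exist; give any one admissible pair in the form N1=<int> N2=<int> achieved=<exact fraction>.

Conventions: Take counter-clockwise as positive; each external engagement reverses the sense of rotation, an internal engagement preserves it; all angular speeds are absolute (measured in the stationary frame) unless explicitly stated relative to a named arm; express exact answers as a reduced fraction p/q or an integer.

N1=12 N2=11 achieved=6/23

design class (target 6/23): planetary set
Willis with ω_ring = 0: ω_arm/ω_sun = N1/(N1+N3); set equal to 6/23  ⇒  N3/N1 = 1/(6/23) − 1 = 17/6
N3 = N1 + 2·N2  ⇒  N2/N1 = (N3/N1 − 1)/2 = (17/6 − 1)/2 = 11/12
smallest multiple with N1 ≥ 12 and N2 ≥ 10: k = 1  ⇒  N1 = 1·12 = 12, N2 = 1·11 = 11 (N1 ≤ 40, N2 ≤ 30, N2 ≠ N1 ✓), N3 = 12 + 2·11 = 34
check: N1/(N1+N3) with N1 = 12, N3 = 34 gives 6/23; |achieved − target| = 0 ≤ 3/1150 ✓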